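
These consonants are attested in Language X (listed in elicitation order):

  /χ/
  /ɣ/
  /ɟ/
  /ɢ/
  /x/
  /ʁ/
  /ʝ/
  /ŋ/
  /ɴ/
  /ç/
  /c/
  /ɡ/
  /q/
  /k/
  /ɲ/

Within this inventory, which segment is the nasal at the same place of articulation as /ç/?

/ɲ/

/ç/ is a voiceless palatal fricative.
The nasal at the same place is a palatal nasal — in this inventory, /ɲ/.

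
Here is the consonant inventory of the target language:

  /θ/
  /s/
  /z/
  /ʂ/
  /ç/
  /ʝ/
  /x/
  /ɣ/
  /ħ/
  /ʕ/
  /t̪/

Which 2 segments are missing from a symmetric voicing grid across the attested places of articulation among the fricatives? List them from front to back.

dental: voiceless /θ/, voiced —.
alveolar: voiceless /s/, voiced /z/.
retroflex: voiceless /ʂ/, voiced —.
palatal: voiceless /ç/, voiced /ʝ/.
velar: voiceless /x/, voiced /ɣ/.
pharyngeal: voiceless /ħ/, voiced /ʕ/.
Gaps, from front to back: dental lacks voiced (/ð/); retroflex lacks voiced (/ʐ/).

/ð/, /ʐ/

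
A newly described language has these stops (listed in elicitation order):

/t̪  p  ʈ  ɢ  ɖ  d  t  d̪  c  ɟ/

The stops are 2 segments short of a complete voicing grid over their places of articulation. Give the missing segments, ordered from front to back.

/b/, /q/

bilabial: voiceless /p/, voiced —.
dental: voiceless /t̪/, voiced /d̪/.
alveolar: voiceless /t/, voiced /d/.
retroflex: voiceless /ʈ/, voiced /ɖ/.
palatal: voiceless /c/, voiced /ɟ/.
uvular: voiceless —, voiced /ɢ/.
Gaps, from front to back: bilabial lacks voiced (/b/); uvular lacks voiceless (/q/).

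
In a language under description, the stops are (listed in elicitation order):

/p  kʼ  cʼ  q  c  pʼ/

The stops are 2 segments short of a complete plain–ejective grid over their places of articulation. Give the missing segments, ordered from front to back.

/k/, /qʼ/

place of articulation  plain     ejective
bilabial          p         pʼ      
palatal           c         cʼ      
velar             —         kʼ      
uvular            q         —       
Gaps, from front to back: velar lacks plain (/k/); uvular lacks ejective (/qʼ/).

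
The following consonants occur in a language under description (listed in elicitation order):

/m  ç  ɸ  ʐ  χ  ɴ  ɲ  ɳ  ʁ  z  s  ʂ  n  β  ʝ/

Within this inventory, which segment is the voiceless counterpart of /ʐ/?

/ʂ/

/ʐ/ is a voiced retroflex fricative.
The voiceless counterpart is a voiceless retroflex fricative — in this inventory, /ʂ/.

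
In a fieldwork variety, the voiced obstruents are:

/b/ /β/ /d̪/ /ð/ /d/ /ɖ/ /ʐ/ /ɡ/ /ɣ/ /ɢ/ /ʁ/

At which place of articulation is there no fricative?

Stop: /b/ (bilabial), /d̪/ (dental), /d/ (alveolar), /ɖ/ (retroflex), /ɡ/ (velar), /ɢ/ (uvular).
Fricative: /β/ (bilabial), /ð/ (dental), /ʐ/ (retroflex), /ɣ/ (velar), /ʁ/ (uvular).
Every place of articulation has a fricative member except alveolar, where /z/ would be expected.

alveolar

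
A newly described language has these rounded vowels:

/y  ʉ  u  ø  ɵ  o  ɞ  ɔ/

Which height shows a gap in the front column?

low-mid

high: front /y/, central /ʉ/, back /u/.
high-mid: front /ø/, central /ɵ/, back /o/.
low-mid: front —, central /ɞ/, back /ɔ/.
Every height has a front member except low-mid, where /œ/ would be expected.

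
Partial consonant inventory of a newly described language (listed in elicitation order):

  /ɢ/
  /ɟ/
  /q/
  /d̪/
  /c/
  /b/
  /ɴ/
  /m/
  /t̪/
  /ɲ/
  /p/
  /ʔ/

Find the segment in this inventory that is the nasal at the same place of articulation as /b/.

/b/ is a voiced bilabial stop.
The nasal at the same place is a bilabial nasal — in this inventory, /m/.

/m/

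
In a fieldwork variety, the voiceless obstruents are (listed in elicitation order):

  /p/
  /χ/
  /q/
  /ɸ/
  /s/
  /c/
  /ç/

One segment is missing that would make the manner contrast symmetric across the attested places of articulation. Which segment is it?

/t/

Stop: /p/ (bilabial), /c/ (palatal), /q/ (uvular).
Fricative: /ɸ/ (bilabial), /s/ (alveolar), /ç/ (palatal), /χ/ (uvular).
The alveolar row has no stop member, so the gap is the alveolar stop /t/.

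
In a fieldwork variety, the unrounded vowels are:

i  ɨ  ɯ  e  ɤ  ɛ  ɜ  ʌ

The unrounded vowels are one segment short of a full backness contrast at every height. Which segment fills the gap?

height            front     central   back    
high              i         ɨ         ɯ       
high-mid          e         —         ɤ       
low-mid           ɛ         ɜ         ʌ       
The high-mid row has no central member, so the gap is the high-mid central unrounded vowel /ɘ/.

/ɘ/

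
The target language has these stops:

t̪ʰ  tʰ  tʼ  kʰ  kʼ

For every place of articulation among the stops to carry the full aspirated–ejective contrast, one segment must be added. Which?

/t̪ʼ/

Aspirated: /t̪ʰ/ (dental), /tʰ/ (alveolar), /kʰ/ (velar).
Ejective: /tʼ/ (alveolar), /kʼ/ (velar).
The dental row has no ejective member, so the gap is the ejective dental stop /t̪ʼ/.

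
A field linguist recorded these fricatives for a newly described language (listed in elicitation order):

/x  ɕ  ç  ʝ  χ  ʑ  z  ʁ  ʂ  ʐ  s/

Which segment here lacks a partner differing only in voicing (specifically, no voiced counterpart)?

/x/

Alveolar: /s/ ~ /z/
Retroflex: /ʂ/ ~ /ʐ/
Alveolo-palatal: /ɕ/ ~ /ʑ/
Palatal: /ç/ ~ /ʝ/
Uvular: /χ/ ~ /ʁ/
Velar: only /x/ (voiceless); no voiced partner.
So /x/ is the unpaired segment.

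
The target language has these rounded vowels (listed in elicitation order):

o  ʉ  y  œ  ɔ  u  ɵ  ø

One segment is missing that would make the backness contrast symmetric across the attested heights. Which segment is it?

Front: /y/ (high), /ø/ (high-mid), /œ/ (low-mid).
Central: /ʉ/ (high), /ɵ/ (high-mid).
Back: /u/ (high), /o/ (high-mid), /ɔ/ (low-mid).
The low-mid row has no central member, so the gap is the low-mid central rounded vowel /ɞ/.

/ɞ/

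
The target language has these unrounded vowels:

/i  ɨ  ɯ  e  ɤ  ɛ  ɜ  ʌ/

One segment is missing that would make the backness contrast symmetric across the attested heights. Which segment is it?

high: front /i/, central /ɨ/, back /ɯ/.
high-mid: front /e/, central —, back /ɤ/.
low-mid: front /ɛ/, central /ɜ/, back /ʌ/.
The high-mid row has no central member, so the gap is the high-mid central unrounded vowel /ɘ/.

/ɘ/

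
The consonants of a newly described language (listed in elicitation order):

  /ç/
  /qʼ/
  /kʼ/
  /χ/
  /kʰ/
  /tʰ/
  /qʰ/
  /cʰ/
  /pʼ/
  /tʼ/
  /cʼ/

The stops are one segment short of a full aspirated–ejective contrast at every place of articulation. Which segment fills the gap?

/pʰ/

Aspirated: /tʰ/ (alveolar), /cʰ/ (palatal), /kʰ/ (velar), /qʰ/ (uvular).
Ejective: /pʼ/ (bilabial), /tʼ/ (alveolar), /cʼ/ (palatal), /kʼ/ (velar), /qʼ/ (uvular).
The bilabial row has no aspirated member, so the gap is the aspirated bilabial stop /pʰ/.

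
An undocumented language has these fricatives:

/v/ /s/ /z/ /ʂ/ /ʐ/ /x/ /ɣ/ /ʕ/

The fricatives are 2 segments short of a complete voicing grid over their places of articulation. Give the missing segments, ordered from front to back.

/f/, /ħ/

Voiceless: /s/ (alveolar), /ʂ/ (retroflex), /x/ (velar).
Voiced: /v/ (labiodental), /z/ (alveolar), /ʐ/ (retroflex), /ɣ/ (velar), /ʕ/ (pharyngeal).
Gaps, from front to back: labiodental lacks voiceless (/f/); pharyngeal lacks voiceless (/ħ/).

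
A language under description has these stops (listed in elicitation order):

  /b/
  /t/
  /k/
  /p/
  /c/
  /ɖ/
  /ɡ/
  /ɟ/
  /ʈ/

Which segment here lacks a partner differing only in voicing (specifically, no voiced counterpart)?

/t/

Bilabial: /p/ ~ /b/
Retroflex: /ʈ/ ~ /ɖ/
Palatal: /c/ ~ /ɟ/
Velar: /k/ ~ /ɡ/
Alveolar: only /t/ (voiceless); no voiced partner.
So /t/ is the unpaired segment.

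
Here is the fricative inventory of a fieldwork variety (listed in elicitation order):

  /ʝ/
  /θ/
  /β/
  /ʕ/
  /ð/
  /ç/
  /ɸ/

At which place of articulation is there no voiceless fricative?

pharyngeal

Voiceless: /ɸ/ (bilabial), /θ/ (dental), /ç/ (palatal).
Voiced: /β/ (bilabial), /ð/ (dental), /ʝ/ (palatal), /ʕ/ (pharyngeal).
Every place of articulation has a voiceless member except pharyngeal, where /ħ/ would be expected.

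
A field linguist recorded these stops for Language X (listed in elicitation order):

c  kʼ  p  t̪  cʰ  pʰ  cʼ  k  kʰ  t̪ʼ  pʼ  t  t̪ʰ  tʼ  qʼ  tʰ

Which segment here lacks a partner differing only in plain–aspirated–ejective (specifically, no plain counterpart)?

/qʼ/

Bilabial: /p/ ~ /pʰ/ ~ /pʼ/
Dental: /t̪/ ~ /t̪ʰ/ ~ /t̪ʼ/
Alveolar: /t/ ~ /tʰ/ ~ /tʼ/
Palatal: /c/ ~ /cʰ/ ~ /cʼ/
Velar: /k/ ~ /kʰ/ ~ /kʼ/
Uvular: only /qʼ/ (ejective); no plain partner.
So /qʼ/ is the unpaired segment.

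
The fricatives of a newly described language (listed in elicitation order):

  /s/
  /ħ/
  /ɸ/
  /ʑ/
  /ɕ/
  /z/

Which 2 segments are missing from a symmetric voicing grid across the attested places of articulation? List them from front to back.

/β/, /ʕ/

bilabial: voiceless /ɸ/, voiced —.
alveolar: voiceless /s/, voiced /z/.
alveolo-palatal: voiceless /ɕ/, voiced /ʑ/.
pharyngeal: voiceless /ħ/, voiced —.
Gaps, from front to back: bilabial lacks voiced (/β/); pharyngeal lacks voiced (/ʕ/).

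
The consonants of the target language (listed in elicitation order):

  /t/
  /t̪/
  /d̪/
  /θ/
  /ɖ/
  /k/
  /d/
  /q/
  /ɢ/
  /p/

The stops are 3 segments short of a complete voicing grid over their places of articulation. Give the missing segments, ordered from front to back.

Voiceless: /p/ (bilabial), /t̪/ (dental), /t/ (alveolar), /k/ (velar), /q/ (uvular).
Voiced: /d̪/ (dental), /d/ (alveolar), /ɖ/ (retroflex), /ɢ/ (uvular).
Gaps, from front to back: bilabial lacks voiced (/b/); retroflex lacks voiceless (/ʈ/); velar lacks voiced (/ɡ/).

/b/, /ʈ/, /ɡ/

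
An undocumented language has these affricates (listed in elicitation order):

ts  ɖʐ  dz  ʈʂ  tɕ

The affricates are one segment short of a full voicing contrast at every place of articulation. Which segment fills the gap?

/dʑ/

place of articulation  voiceless  voiced  
alveolar          ts        dz      
retroflex         ʈʂ        ɖʐ      
alveolo-palatal   tɕ        —       
The alveolo-palatal row has no voiced member, so the gap is the voiced alveolo-palatal affricate /dʑ/.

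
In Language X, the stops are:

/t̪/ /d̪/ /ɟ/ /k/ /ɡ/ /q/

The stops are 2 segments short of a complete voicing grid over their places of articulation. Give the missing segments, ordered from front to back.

dental: voiceless /t̪/, voiced /d̪/.
palatal: voiceless —, voiced /ɟ/.
velar: voiceless /k/, voiced /ɡ/.
uvular: voiceless /q/, voiced —.
Gaps, from front to back: palatal lacks voiceless (/c/); uvular lacks voiced (/ɢ/).

/c/, /ɢ/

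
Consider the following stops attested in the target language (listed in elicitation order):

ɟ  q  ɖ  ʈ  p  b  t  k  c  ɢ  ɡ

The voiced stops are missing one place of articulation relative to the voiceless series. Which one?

Voiceless: /p/ (bilabial), /t/ (alveolar), /ʈ/ (retroflex), /c/ (palatal), /k/ (velar), /q/ (uvular).
Voiced: /b/ (bilabial), /ɖ/ (retroflex), /ɟ/ (palatal), /ɡ/ (velar), /ɢ/ (uvular).
Every place of articulation has a voiced member except alveolar, where /d/ would be expected.

alveolar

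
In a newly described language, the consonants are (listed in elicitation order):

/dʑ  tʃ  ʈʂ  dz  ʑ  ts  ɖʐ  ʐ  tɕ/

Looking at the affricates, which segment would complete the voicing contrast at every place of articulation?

Voiceless: /ts/ (alveolar), /tʃ/ (postalveolar), /ʈʂ/ (retroflex), /tɕ/ (alveolo-palatal).
Voiced: /dz/ (alveolar), /ɖʐ/ (retroflex), /dʑ/ (alveolo-palatal).
The postalveolar row has no voiced member, so the gap is the voiced postalveolar affricate /dʒ/.

/dʒ/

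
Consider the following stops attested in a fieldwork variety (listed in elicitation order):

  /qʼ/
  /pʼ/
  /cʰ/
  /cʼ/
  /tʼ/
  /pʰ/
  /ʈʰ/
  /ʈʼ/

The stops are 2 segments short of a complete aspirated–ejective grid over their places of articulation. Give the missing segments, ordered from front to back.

/tʰ/, /qʰ/

place of articulation  aspirated  ejective
bilabial          pʰ        pʼ      
alveolar          —         tʼ      
retroflex         ʈʰ        ʈʼ      
palatal           cʰ        cʼ      
uvular            —         qʼ      
Gaps, from front to back: alveolar lacks aspirated (/tʰ/); uvular lacks aspirated (/qʰ/).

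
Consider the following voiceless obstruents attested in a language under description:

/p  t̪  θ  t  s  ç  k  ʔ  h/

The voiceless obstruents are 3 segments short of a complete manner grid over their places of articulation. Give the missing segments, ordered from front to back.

bilabial: stop /p/, fricative —.
dental: stop /t̪/, fricative /θ/.
alveolar: stop /t/, fricative /s/.
palatal: stop —, fricative /ç/.
velar: stop /k/, fricative —.
glottal: stop /ʔ/, fricative /h/.
Gaps, from front to back: bilabial lacks fricative (/ɸ/); palatal lacks stop (/c/); velar lacks fricative (/x/).

/ɸ/, /c/, /x/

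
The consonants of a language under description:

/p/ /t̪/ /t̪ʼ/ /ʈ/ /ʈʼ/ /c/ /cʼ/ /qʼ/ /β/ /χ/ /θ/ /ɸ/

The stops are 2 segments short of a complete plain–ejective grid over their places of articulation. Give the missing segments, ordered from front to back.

/pʼ/, /q/

Plain: /p/ (bilabial), /t̪/ (dental), /ʈ/ (retroflex), /c/ (palatal).
Ejective: /t̪ʼ/ (dental), /ʈʼ/ (retroflex), /cʼ/ (palatal), /qʼ/ (uvular).
Gaps, from front to back: bilabial lacks ejective (/pʼ/); uvular lacks plain (/q/).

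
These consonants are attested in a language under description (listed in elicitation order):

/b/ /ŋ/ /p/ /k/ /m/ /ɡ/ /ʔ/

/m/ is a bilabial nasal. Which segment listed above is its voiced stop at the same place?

The voiced stop at the same place is a voiced bilabial stop — in this inventory, /b/.

/b/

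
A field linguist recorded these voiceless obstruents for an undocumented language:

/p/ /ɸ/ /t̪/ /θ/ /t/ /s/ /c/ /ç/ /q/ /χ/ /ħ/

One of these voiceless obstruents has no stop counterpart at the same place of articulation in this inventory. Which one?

Bilabial: /p/ ~ /ɸ/
Dental: /t̪/ ~ /θ/
Alveolar: /t/ ~ /s/
Palatal: /c/ ~ /ç/
Uvular: /q/ ~ /χ/
Pharyngeal: only /ħ/ (fricative); no stop partner.
So /ħ/ is the unpaired segment.

/ħ/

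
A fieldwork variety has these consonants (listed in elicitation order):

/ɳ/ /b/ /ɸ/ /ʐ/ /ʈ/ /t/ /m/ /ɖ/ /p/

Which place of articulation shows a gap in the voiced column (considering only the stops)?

place of articulation  voiceless  voiced  
bilabial          p         b       
alveolar          t         —       
retroflex         ʈ         ɖ       
Every place of articulation has a voiced member except alveolar, where /d/ would be expected.

alveolar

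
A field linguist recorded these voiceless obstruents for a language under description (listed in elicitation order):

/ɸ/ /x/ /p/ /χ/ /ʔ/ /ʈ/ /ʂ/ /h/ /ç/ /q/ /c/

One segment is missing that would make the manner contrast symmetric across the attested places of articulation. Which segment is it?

place of articulation  stop      fricative
bilabial          p         ɸ       
retroflex         ʈ         ʂ       
palatal           c         ç       
velar             —         x       
uvular            q         χ       
glottal           ʔ         h       
The velar row has no stop member, so the gap is the velar stop /k/.

/k/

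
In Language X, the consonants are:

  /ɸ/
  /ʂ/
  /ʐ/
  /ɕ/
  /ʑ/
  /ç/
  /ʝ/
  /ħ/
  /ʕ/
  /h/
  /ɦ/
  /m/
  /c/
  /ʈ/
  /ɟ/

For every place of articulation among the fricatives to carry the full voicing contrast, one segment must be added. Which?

place of articulation  voiceless  voiced  
bilabial          ɸ         —       
retroflex         ʂ         ʐ       
alveolo-palatal   ɕ         ʑ       
palatal           ç         ʝ       
pharyngeal        ħ         ʕ       
glottal           h         ɦ       
The bilabial row has no voiced member, so the gap is the voiced bilabial fricative /β/.

/β/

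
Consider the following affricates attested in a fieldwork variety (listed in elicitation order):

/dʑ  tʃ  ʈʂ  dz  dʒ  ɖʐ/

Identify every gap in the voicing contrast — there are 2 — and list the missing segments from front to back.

/ts/, /tɕ/

Voiceless: /tʃ/ (postalveolar), /ʈʂ/ (retroflex).
Voiced: /dz/ (alveolar), /dʒ/ (postalveolar), /ɖʐ/ (retroflex), /dʑ/ (alveolo-palatal).
Gaps, from front to back: alveolar lacks voiceless (/ts/); alveolo-palatal lacks voiceless (/tɕ/).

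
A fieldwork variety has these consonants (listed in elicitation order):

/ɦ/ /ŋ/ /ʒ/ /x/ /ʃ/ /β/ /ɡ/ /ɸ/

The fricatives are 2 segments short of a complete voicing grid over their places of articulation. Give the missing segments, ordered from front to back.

place of articulation  voiceless  voiced  
bilabial          ɸ         β       
postalveolar      ʃ         ʒ       
velar             x         —       
glottal           —         ɦ       
Gaps, from front to back: velar lacks voiced (/ɣ/); glottal lacks voiceless (/h/).

/ɣ/, /h/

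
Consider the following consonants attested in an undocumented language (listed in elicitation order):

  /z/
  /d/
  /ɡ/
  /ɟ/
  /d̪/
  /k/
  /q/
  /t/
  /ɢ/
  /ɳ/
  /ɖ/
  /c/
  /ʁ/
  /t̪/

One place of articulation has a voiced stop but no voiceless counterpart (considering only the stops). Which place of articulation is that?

place of articulation  voiceless  voiced  
dental            t̪        d̪      
alveolar          t         d       
retroflex         —         ɖ       
palatal           c         ɟ       
velar             k         ɡ       
uvular            q         ɢ       
Every place of articulation has a voiceless member except retroflex, where /ʈ/ would be expected.

retroflex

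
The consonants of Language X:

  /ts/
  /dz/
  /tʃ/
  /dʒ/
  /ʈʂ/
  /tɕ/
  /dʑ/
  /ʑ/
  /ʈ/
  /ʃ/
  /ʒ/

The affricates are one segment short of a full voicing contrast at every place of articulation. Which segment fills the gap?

/ɖʐ/

place of articulation  voiceless  voiced  
alveolar          ts        dz      
postalveolar      tʃ        dʒ      
retroflex         ʈʂ        —       
alveolo-palatal   tɕ        dʑ      
The retroflex row has no voiced member, so the gap is the voiced retroflex affricate /ɖʐ/.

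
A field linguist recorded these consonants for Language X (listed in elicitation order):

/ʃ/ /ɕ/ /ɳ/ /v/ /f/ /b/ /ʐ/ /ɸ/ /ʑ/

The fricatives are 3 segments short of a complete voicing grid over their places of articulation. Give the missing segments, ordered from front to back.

bilabial: voiceless /ɸ/, voiced —.
labiodental: voiceless /f/, voiced /v/.
postalveolar: voiceless /ʃ/, voiced —.
retroflex: voiceless —, voiced /ʐ/.
alveolo-palatal: voiceless /ɕ/, voiced /ʑ/.
Gaps, from front to back: bilabial lacks voiced (/β/); postalveolar lacks voiced (/ʒ/); retroflex lacks voiceless (/ʂ/).

/β/, /ʒ/, /ʂ/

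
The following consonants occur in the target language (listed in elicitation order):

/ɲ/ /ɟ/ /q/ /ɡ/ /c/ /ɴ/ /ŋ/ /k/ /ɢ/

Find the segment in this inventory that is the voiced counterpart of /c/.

/ɟ/

/c/ is a voiceless palatal stop.
The voiced counterpart is a voiced palatal stop — in this inventory, /ɟ/.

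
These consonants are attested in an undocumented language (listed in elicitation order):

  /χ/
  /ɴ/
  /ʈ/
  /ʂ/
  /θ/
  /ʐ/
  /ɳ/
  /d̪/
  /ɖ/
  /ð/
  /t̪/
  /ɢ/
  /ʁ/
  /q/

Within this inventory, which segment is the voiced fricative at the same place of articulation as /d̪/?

/ð/

/d̪/ is a voiced dental stop.
The voiced fricative at the same place is a voiced dental fricative — in this inventory, /ð/.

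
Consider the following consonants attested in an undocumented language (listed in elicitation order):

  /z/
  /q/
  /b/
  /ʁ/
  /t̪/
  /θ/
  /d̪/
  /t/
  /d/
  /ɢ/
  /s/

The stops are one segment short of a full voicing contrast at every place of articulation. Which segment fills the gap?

place of articulation  voiceless  voiced  
bilabial          —         b       
dental            t̪        d̪      
alveolar          t         d       
uvular            q         ɢ       
The bilabial row has no voiceless member, so the gap is the voiceless bilabial stop /p/.

/p/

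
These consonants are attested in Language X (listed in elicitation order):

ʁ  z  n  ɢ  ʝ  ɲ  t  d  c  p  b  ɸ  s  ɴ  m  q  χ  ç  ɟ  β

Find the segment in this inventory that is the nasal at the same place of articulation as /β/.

/β/ is a voiced bilabial fricative.
The nasal at the same place is a bilabial nasal — in this inventory, /m/.

/m/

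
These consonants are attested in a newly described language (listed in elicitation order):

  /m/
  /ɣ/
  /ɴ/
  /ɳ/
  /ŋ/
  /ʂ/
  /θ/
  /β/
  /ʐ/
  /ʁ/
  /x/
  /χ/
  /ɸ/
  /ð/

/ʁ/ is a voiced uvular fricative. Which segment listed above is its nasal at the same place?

The nasal at the same place is an uvular nasal — in this inventory, /ɴ/.

/ɴ/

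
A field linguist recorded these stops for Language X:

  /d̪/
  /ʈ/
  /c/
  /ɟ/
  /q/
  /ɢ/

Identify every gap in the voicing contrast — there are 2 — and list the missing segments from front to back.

place of articulation  voiceless  voiced  
dental            —         d̪      
retroflex         ʈ         —       
palatal           c         ɟ       
uvular            q         ɢ       
Gaps, from front to back: dental lacks voiceless (/t̪/); retroflex lacks voiced (/ɖ/).

/t̪/, /ɖ/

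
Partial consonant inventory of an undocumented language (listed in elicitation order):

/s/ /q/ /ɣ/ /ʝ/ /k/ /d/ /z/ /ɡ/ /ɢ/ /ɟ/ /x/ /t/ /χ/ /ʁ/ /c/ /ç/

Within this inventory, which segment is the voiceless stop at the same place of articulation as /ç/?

/c/

/ç/ is a voiceless palatal fricative.
The voiceless stop at the same place is a voiceless palatal stop — in this inventory, /c/.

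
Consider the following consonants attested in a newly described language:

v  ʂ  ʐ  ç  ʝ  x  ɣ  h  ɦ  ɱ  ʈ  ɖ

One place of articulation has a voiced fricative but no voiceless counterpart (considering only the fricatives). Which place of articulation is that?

labiodental

labiodental: voiceless —, voiced /v/.
retroflex: voiceless /ʂ/, voiced /ʐ/.
palatal: voiceless /ç/, voiced /ʝ/.
velar: voiceless /x/, voiced /ɣ/.
glottal: voiceless /h/, voiced /ɦ/.
Every place of articulation has a voiceless member except labiodental, where /f/ would be expected.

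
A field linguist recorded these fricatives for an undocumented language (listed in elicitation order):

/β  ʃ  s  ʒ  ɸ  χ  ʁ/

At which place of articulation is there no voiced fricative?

place of articulation  voiceless  voiced  
bilabial          ɸ         β       
alveolar          s         —       
postalveolar      ʃ         ʒ       
uvular            χ         ʁ       
Every place of articulation has a voiced member except alveolar, where /z/ would be expected.

alveolar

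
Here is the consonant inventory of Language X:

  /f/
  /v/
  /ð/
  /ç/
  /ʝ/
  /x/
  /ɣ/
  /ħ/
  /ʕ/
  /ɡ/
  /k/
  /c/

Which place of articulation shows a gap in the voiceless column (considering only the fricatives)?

dental

place of articulation  voiceless  voiced  
labiodental       f         v       
dental            —         ð       
palatal           ç         ʝ       
velar             x         ɣ       
pharyngeal        ħ         ʕ       
Every place of articulation has a voiceless member except dental, where /θ/ would be expected.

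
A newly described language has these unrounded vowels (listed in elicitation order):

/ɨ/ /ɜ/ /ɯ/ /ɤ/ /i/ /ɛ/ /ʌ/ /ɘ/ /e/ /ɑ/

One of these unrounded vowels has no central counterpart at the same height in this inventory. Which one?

High: /i/ ~ /ɨ/ ~ /ɯ/
High-mid: /e/ ~ /ɘ/ ~ /ɤ/
Low-mid: /ɛ/ ~ /ɜ/ ~ /ʌ/
Low: only /ɑ/ (back); no central partner.
So /ɑ/ is the unpaired segment.

/ɑ/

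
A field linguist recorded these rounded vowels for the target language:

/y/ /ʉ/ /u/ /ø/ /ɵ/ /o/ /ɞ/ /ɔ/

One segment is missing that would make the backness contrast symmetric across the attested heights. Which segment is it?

/œ/

height            front     central   back    
high              y         ʉ         u       
high-mid          ø         ɵ         o       
low-mid           —         ɞ         ɔ       
The low-mid row has no front member, so the gap is the low-mid front rounded vowel /œ/.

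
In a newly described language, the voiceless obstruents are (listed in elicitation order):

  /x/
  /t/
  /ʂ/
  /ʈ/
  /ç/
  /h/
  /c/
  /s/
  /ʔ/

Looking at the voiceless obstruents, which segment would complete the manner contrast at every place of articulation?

/k/

place of articulation  stop      fricative
alveolar          t         s       
retroflex         ʈ         ʂ       
palatal           c         ç       
velar             —         x       
glottal           ʔ         h       
The velar row has no stop member, so the gap is the velar stop /k/.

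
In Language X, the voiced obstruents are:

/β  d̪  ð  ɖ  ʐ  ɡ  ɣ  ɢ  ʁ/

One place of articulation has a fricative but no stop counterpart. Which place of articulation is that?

place of articulation  stop      fricative
bilabial          —         β       
dental            d̪        ð       
retroflex         ɖ         ʐ       
velar             ɡ         ɣ       
uvular            ɢ         ʁ       
Every place of articulation has a stop member except bilabial, where /b/ would be expected.

bilabial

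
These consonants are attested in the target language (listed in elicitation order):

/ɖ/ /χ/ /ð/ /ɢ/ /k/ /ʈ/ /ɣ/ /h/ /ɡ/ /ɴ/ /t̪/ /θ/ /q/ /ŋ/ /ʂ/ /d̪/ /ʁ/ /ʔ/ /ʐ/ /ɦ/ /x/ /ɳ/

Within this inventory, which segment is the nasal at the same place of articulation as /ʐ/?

/ʐ/ is a voiced retroflex fricative.
The nasal at the same place is a retroflex nasal — in this inventory, /ɳ/.

/ɳ/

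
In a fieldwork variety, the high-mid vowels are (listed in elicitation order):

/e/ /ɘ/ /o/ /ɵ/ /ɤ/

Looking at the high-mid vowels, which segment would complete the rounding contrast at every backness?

/ø/

Unrounded: /e/ (front), /ɘ/ (central), /ɤ/ (back).
Rounded: /ɵ/ (central), /o/ (back).
The front row has no rounded member, so the gap is the front rounded vowel /ø/.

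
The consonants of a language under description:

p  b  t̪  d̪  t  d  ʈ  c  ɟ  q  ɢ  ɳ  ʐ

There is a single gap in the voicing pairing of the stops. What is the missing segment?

/ɖ/

bilabial: voiceless /p/, voiced /b/.
dental: voiceless /t̪/, voiced /d̪/.
alveolar: voiceless /t/, voiced /d/.
retroflex: voiceless /ʈ/, voiced —.
palatal: voiceless /c/, voiced /ɟ/.
uvular: voiceless /q/, voiced /ɢ/.
The retroflex row has no voiced member, so the gap is the voiced retroflex stop /ɖ/.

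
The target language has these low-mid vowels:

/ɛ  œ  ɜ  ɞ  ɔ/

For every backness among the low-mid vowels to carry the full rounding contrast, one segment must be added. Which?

/ʌ/

front: unrounded /ɛ/, rounded /œ/.
central: unrounded /ɜ/, rounded /ɞ/.
back: unrounded —, rounded /ɔ/.
The back row has no unrounded member, so the gap is the back unrounded vowel /ʌ/.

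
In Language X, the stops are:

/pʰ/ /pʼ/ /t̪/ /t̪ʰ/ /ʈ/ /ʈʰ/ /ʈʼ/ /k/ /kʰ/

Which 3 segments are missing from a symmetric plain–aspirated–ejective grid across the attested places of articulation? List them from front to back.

bilabial: plain —, aspirated /pʰ/, ejective /pʼ/.
dental: plain /t̪/, aspirated /t̪ʰ/, ejective —.
retroflex: plain /ʈ/, aspirated /ʈʰ/, ejective /ʈʼ/.
velar: plain /k/, aspirated /kʰ/, ejective —.
Gaps, from front to back: bilabial lacks plain (/p/); dental lacks ejective (/t̪ʼ/); velar lacks ejective (/kʼ/).

/p/, /t̪ʼ/, /kʼ/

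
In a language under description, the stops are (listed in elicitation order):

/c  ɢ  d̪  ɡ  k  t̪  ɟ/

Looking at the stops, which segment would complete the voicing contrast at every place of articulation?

/q/

place of articulation  voiceless  voiced  
dental            t̪        d̪      
palatal           c         ɟ       
velar             k         ɡ       
uvular            —         ɢ       
The uvular row has no voiceless member, so the gap is the voiceless uvular stop /q/.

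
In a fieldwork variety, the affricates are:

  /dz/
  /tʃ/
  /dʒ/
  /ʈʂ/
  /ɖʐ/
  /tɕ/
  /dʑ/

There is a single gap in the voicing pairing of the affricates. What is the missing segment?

/ts/

alveolar: voiceless —, voiced /dz/.
postalveolar: voiceless /tʃ/, voiced /dʒ/.
retroflex: voiceless /ʈʂ/, voiced /ɖʐ/.
alveolo-palatal: voiceless /tɕ/, voiced /dʑ/.
The alveolar row has no voiceless member, so the gap is the voiceless alveolar affricate /ts/.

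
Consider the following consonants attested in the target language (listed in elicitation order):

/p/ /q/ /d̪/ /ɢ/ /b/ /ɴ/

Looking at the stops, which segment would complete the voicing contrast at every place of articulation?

/t̪/

Voiceless: /p/ (bilabial), /q/ (uvular).
Voiced: /b/ (bilabial), /d̪/ (dental), /ɢ/ (uvular).
The dental row has no voiceless member, so the gap is the voiceless dental stop /t̪/.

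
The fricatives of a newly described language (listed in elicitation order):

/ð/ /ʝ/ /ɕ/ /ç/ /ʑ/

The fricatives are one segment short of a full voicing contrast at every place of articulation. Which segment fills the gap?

/θ/

place of articulation  voiceless  voiced  
dental            —         ð       
alveolo-palatal   ɕ         ʑ       
palatal           ç         ʝ       
The dental row has no voiceless member, so the gap is the voiceless dental fricative /θ/.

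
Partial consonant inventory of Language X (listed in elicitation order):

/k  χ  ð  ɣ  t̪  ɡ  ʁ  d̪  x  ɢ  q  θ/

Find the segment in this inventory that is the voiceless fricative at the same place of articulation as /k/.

/k/ is a voiceless velar stop.
The voiceless fricative at the same place is a voiceless velar fricative — in this inventory, /x/.

/x/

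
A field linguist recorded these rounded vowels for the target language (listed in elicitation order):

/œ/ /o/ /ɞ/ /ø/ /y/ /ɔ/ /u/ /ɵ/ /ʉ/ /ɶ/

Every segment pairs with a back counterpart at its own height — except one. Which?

High: /y/ ~ /ʉ/ ~ /u/
High-mid: /ø/ ~ /ɵ/ ~ /o/
Low-mid: /œ/ ~ /ɞ/ ~ /ɔ/
Low: only /ɶ/ (front); no back partner.
So /ɶ/ is the unpaired segment.

/ɶ/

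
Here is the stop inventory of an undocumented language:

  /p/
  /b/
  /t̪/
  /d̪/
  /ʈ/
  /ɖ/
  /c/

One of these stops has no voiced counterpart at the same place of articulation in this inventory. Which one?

/c/

Bilabial: /p/ ~ /b/
Dental: /t̪/ ~ /d̪/
Retroflex: /ʈ/ ~ /ɖ/
Palatal: only /c/ (voiceless); no voiced partner.
So /c/ is the unpaired segment.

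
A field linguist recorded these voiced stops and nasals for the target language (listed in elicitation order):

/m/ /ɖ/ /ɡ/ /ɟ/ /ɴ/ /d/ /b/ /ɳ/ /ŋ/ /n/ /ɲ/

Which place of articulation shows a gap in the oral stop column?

uvular

place of articulation  oral stop  nasal   
bilabial          b         m       
alveolar          d         n       
retroflex         ɖ         ɳ       
palatal           ɟ         ɲ       
velar             ɡ         ŋ       
uvular            —         ɴ       
Every place of articulation has an oral stop member except uvular, where /ɢ/ would be expected.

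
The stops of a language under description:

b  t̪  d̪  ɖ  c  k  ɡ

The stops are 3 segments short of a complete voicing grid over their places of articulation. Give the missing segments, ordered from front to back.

/p/, /ʈ/, /ɟ/

bilabial: voiceless —, voiced /b/.
dental: voiceless /t̪/, voiced /d̪/.
retroflex: voiceless —, voiced /ɖ/.
palatal: voiceless /c/, voiced —.
velar: voiceless /k/, voiced /ɡ/.
Gaps, from front to back: bilabial lacks voiceless (/p/); retroflex lacks voiceless (/ʈ/); palatal lacks voiced (/ɟ/).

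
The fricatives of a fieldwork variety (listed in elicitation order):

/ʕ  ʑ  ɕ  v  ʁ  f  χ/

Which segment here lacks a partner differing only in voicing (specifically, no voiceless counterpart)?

Labiodental: /f/ ~ /v/
Alveolo-palatal: /ɕ/ ~ /ʑ/
Uvular: /χ/ ~ /ʁ/
Pharyngeal: only /ʕ/ (voiced); no voiceless partner.
So /ʕ/ is the unpaired segment.

/ʕ/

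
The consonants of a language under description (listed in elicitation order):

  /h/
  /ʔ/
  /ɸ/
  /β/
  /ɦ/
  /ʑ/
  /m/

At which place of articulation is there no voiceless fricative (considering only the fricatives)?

alveolo-palatal

Voiceless: /ɸ/ (bilabial), /h/ (glottal).
Voiced: /β/ (bilabial), /ʑ/ (alveolo-palatal), /ɦ/ (glottal).
Every place of articulation has a voiceless member except alveolo-palatal, where /ɕ/ would be expected.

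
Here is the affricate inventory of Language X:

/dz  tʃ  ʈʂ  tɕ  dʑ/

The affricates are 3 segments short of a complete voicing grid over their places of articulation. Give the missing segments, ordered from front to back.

place of articulation  voiceless  voiced  
alveolar          —         dz      
postalveolar      tʃ        —       
retroflex         ʈʂ        —       
alveolo-palatal   tɕ        dʑ      
Gaps, from front to back: alveolar lacks voiceless (/ts/); postalveolar lacks voiced (/dʒ/); retroflex lacks voiced (/ɖʐ/).

/ts/, /dʒ/, /ɖʐ/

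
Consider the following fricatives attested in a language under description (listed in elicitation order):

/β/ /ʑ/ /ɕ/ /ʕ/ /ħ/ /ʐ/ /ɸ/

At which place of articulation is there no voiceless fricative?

place of articulation  voiceless  voiced  
bilabial          ɸ         β       
retroflex         —         ʐ       
alveolo-palatal   ɕ         ʑ       
pharyngeal        ħ         ʕ       
Every place of articulation has a voiceless member except retroflex, where /ʂ/ would be expected.

retroflex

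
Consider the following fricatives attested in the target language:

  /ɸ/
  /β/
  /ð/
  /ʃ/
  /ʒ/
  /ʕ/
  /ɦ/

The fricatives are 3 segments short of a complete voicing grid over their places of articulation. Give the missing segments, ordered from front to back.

bilabial: voiceless /ɸ/, voiced /β/.
dental: voiceless —, voiced /ð/.
postalveolar: voiceless /ʃ/, voiced /ʒ/.
pharyngeal: voiceless —, voiced /ʕ/.
glottal: voiceless —, voiced /ɦ/.
Gaps, from front to back: dental lacks voiceless (/θ/); pharyngeal lacks voiceless (/ħ/); glottal lacks voiceless (/h/).

/θ/, /ħ/, /h/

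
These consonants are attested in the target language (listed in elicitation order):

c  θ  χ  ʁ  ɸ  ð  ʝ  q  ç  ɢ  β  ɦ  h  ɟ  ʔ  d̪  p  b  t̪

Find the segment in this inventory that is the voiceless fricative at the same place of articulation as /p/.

/p/ is a voiceless bilabial stop.
The voiceless fricative at the same place is a voiceless bilabial fricative — in this inventory, /ɸ/.

/ɸ/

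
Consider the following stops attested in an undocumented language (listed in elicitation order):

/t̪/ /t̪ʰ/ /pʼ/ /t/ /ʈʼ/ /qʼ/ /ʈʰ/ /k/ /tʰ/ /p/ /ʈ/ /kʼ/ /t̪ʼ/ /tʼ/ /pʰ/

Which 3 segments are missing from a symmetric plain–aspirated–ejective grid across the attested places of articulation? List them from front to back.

/kʰ/, /q/, /qʰ/

Plain: /p/ (bilabial), /t̪/ (dental), /t/ (alveolar), /ʈ/ (retroflex), /k/ (velar).
Aspirated: /pʰ/ (bilabial), /t̪ʰ/ (dental), /tʰ/ (alveolar), /ʈʰ/ (retroflex).
Ejective: /pʼ/ (bilabial), /t̪ʼ/ (dental), /tʼ/ (alveolar), /ʈʼ/ (retroflex), /kʼ/ (velar), /qʼ/ (uvular).
Gaps, from front to back: velar lacks aspirated (/kʰ/); uvular lacks plain (/q/); uvular lacks aspirated (/qʰ/).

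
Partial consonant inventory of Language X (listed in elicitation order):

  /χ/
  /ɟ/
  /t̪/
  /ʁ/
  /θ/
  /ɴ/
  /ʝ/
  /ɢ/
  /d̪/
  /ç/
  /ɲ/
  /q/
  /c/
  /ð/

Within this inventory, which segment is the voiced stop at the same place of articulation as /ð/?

/ð/ is a voiced dental fricative.
The voiced stop at the same place is a voiced dental stop — in this inventory, /d̪/.

/d̪/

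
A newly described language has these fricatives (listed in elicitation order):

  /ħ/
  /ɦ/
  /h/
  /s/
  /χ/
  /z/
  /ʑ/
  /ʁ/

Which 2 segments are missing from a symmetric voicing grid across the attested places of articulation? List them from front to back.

/ɕ/, /ʕ/

Voiceless: /s/ (alveolar), /χ/ (uvular), /ħ/ (pharyngeal), /h/ (glottal).
Voiced: /z/ (alveolar), /ʑ/ (alveolo-palatal), /ʁ/ (uvular), /ɦ/ (glottal).
Gaps, from front to back: alveolo-palatal lacks voiceless (/ɕ/); pharyngeal lacks voiced (/ʕ/).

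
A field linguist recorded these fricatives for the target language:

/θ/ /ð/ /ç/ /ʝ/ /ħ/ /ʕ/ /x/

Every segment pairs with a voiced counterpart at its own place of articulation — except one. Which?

Dental: /θ/ ~ /ð/
Palatal: /ç/ ~ /ʝ/
Pharyngeal: /ħ/ ~ /ʕ/
Velar: only /x/ (voiceless); no voiced partner.
So /x/ is the unpaired segment.

/x/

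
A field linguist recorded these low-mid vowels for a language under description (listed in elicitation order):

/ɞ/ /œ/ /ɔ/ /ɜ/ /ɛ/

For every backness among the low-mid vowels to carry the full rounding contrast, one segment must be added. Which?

/ʌ/

backness          unrounded  rounded 
front             ɛ         œ       
central           ɜ         ɞ       
back              —         ɔ       
The back row has no unrounded member, so the gap is the back unrounded vowel /ʌ/.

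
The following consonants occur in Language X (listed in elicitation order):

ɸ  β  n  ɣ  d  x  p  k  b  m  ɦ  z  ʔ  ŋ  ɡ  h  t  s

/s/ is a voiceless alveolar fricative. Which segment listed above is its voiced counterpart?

The voiced counterpart is a voiced alveolar fricative — in this inventory, /z/.

/z/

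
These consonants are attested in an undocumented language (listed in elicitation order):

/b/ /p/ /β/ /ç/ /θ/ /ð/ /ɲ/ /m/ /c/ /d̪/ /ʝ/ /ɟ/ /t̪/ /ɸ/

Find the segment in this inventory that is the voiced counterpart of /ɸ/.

/β/

/ɸ/ is a voiceless bilabial fricative.
The voiced counterpart is a voiced bilabial fricative — in this inventory, /β/.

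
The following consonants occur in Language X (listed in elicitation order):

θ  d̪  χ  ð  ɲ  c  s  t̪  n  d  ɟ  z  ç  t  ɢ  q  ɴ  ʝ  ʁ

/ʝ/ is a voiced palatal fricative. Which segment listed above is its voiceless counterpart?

The voiceless counterpart is a voiceless palatal fricative — in this inventory, /ç/.

/ç/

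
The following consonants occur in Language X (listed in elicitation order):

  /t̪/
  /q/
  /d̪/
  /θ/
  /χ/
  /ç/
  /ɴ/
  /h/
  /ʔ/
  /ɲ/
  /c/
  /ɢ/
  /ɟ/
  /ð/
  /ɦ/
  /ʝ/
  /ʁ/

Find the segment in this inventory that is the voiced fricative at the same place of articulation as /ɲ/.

/ɲ/ is a palatal nasal.
The voiced fricative at the same place is a voiced palatal fricative — in this inventory, /ʝ/.

/ʝ/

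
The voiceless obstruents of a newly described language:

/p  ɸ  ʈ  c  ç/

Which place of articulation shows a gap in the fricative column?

Stop: /p/ (bilabial), /ʈ/ (retroflex), /c/ (palatal).
Fricative: /ɸ/ (bilabial), /ç/ (palatal).
Every place of articulation has a fricative member except retroflex, where /ʂ/ would be expected.

retroflex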